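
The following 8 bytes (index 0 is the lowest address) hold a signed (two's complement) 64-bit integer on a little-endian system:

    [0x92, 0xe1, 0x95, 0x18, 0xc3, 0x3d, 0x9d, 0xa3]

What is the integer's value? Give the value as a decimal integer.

-6657096766043332206

Little-endian: lowest address holds the least-significant byte.
Reassemble most-significant byte first: A3 9D 3D C3 18 95 E1 92 → 0xA39D3DC31895E192.
Top bit is set, so as a signed 64-bit value this is 0xA39D3DC31895E192 − 2^64 = -6657096766043332206.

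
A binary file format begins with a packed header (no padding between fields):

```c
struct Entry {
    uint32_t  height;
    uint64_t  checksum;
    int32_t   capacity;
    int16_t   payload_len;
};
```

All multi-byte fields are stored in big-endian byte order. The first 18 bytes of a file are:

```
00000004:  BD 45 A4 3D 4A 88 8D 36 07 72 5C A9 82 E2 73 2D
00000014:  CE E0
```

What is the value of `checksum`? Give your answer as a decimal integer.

`checksum` follows `height` (4 bytes), so it starts at byte offset 4 and occupies 8 bytes.
Bytes at offsets 4..11: 4A 88 8D 36 07 72 5C A9.
Big-endian stores the most-significant byte at the lowest address.
The bytes are already most-significant first: 0x4A888D3607725CA9.
0x4A888D3607725CA9 = 5370697818832002217.

5370697818832002217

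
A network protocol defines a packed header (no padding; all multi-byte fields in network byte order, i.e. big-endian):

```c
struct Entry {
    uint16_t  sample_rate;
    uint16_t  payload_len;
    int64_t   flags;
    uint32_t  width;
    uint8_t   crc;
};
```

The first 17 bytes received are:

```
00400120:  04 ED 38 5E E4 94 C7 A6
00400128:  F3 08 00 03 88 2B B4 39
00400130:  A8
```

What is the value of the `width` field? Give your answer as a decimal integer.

2284565561

`width` follows `sample_rate` (2 B), `payload_len` (2 B), `flags` (8 B), so it starts at offset 2 + 2 + 8 = 12 and occupies 4 bytes.
Bytes at offsets 12..15: 88 2B B4 39.
In big-endian order the high byte comes first in memory.
The bytes are already most-significant first: 0x882BB439.
0x882BB439 = 2284565561.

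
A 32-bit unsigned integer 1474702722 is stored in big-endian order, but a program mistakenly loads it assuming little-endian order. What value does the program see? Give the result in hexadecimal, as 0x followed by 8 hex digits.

0x822DE657

1474702722 in 32-bit hexadecimal is 0x57E62D82.
Stored big-endian, the bytes at ascending addresses are 57 E6 2D 82.
Read back as little-endian, the first byte is least significant, giving 0x822DE657.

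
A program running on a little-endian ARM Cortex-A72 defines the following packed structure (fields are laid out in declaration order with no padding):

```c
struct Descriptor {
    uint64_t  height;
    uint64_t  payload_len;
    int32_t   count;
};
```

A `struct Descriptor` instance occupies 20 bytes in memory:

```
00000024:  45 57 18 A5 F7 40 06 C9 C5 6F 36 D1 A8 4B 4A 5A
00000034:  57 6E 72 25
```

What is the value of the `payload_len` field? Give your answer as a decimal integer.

6506095800126697413

`payload_len` follows `height` (8 bytes), so it starts at byte offset 8 and occupies 8 bytes.
Bytes at offsets 8..15: C5 6F 36 D1 A8 4B 4A 5A.
In little-endian order the low byte comes first in memory.
Reassemble most-significant byte first: 5A 4A 4B A8 D1 36 6F C5 → 0x5A4A4BA8D1366FC5.
0x5A4A4BA8D1366FC5 = 6506095800126697413.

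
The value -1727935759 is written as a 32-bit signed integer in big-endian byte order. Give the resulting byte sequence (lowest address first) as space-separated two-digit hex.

Two's complement of -1727935759 in 32 bits: 1727935759 = 0x66FE350F; invert → 0x9901CAF0; add 1 → 0x9901CAF1.
Split into bytes (most-significant first): 99 01 CA F1.
Big-endian: lowest address holds the most-significant byte.
So the memory order matches the most-significant-first order: 99 01 CA F1.

99 01 CA F1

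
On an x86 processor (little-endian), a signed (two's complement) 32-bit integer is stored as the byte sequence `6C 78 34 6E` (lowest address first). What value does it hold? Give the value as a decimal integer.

1848932460

Little-endian stores the least-significant byte at the lowest address.
Reassemble most-significant byte first: 6E 34 78 6C → 0x6E34786C.
0x6E34786C = 1848932460.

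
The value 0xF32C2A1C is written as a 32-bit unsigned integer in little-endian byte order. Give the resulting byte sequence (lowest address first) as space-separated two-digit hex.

Split into bytes (most-significant first): F3 2C 2A 1C.
Little-endian stores the least-significant byte at the lowest address.
So at ascending addresses the bytes are 1C 2A 2C F3.

1C 2A 2C F3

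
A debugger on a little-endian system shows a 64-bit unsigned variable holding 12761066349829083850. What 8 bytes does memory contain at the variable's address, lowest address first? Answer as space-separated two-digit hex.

CA D2 C0 F0 3B 6A 18 B1

12761066349829083850 in hexadecimal, padded to 64 bits, is 0xB1186A3BF0C0D2CA.
Split into bytes (most-significant first): B1 18 6A 3B F0 C0 D2 CA.
Little-endian stores the least-significant byte at the lowest address.
So at ascending addresses the bytes are CA D2 C0 F0 3B 6A 18 B1.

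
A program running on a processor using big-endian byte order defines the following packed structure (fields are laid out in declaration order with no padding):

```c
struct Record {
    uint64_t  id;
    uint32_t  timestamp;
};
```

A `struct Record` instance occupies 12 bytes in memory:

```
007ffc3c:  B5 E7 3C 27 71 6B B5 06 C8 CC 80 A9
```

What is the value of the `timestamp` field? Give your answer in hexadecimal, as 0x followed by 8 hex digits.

0xC8CC80A9

`timestamp` follows `id` (8 bytes), so it starts at byte offset 8 and occupies 4 bytes.
Bytes at offsets 8..11: C8 CC 80 A9.
In big-endian order the high byte comes first in memory.
The bytes are already most-significant first: 0xC8CC80A9.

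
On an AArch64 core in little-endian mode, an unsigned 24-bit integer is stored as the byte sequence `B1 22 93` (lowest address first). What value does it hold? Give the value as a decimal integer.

9642673

Little-endian: lowest address holds the least-significant byte.
Reassemble most-significant byte first: 93 22 B1 → 0x9322B1.
0x9322B1 = 9642673.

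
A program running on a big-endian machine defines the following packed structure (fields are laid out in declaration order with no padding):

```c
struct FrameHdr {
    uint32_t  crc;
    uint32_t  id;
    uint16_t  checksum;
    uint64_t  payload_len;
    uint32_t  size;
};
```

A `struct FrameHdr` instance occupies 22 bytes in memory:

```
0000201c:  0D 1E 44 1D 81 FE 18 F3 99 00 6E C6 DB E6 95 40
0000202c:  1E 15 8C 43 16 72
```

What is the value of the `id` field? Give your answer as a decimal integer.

2180913395

`id` follows `crc` (4 bytes), so it starts at byte offset 4 and occupies 4 bytes.
Bytes at offsets 4..7: 81 FE 18 F3.
Big-endian stores the most-significant byte at the lowest address.
The bytes are already most-significant first: 0x81FE18F3.
0x81FE18F3 = 2180913395.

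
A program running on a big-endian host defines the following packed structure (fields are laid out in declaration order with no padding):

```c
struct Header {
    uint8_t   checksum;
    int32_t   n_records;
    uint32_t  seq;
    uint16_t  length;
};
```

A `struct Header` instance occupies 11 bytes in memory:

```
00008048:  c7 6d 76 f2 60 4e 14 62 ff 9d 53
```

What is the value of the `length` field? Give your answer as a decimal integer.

40275

`length` follows `checksum` (1 B), `n_records` (4 B), `seq` (4 B), so it starts at offset 1 + 4 + 4 = 9 and occupies 2 bytes.
Bytes at offsets 9..10: 9D 53.
Big-endian: lowest address holds the most-significant byte.
The bytes are already most-significant first: 0x9D53.
0x9D53 = 40275.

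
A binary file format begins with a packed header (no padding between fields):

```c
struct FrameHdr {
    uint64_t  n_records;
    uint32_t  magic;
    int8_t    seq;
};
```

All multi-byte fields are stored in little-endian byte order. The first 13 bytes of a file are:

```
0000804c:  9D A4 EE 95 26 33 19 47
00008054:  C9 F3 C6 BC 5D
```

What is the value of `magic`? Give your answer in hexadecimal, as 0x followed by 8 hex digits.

0xBCC6F3C9

`magic` follows `n_records` (8 bytes), so it starts at byte offset 8 and occupies 4 bytes.
Bytes at offsets 8..11: C9 F3 C6 BC.
In little-endian order the low byte comes first in memory.
Reassemble most-significant byte first: BC C6 F3 C9 → 0xBCC6F3C9.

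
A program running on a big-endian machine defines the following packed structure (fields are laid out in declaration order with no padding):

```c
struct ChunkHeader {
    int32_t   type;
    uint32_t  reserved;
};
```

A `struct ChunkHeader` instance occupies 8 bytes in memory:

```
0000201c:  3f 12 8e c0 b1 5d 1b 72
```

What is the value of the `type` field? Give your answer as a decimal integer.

1058180800

`type` is the first field, at byte offset 0, occupying 4 bytes.
Bytes at offsets 0..3: 3F 12 8E C0.
Big-endian: lowest address holds the most-significant byte.
The bytes are already most-significant first: 0x3F128EC0.
0x3F128EC0 = 1058180800.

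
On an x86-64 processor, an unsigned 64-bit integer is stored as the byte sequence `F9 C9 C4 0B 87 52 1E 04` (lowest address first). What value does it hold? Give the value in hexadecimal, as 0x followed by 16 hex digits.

0x041E52870BC4C9F9

Little-endian: lowest address holds the least-significant byte.
Reassemble most-significant byte first: 04 1E 52 87 0B C4 C9 F9 → 0x041E52870BC4C9F9.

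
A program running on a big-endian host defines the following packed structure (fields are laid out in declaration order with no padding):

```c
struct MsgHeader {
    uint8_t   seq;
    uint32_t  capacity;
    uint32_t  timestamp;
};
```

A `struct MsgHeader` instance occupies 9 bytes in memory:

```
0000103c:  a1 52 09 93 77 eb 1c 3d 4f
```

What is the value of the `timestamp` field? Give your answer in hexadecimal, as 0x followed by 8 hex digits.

`timestamp` follows `seq` (1 B), `capacity` (4 B), so it starts at offset 1 + 4 = 5 and occupies 4 bytes.
Bytes at offsets 5..8: EB 1C 3D 4F.
In big-endian order the high byte comes first in memory.
The bytes are already most-significant first: 0xEB1C3D4F.

0xEB1C3D4F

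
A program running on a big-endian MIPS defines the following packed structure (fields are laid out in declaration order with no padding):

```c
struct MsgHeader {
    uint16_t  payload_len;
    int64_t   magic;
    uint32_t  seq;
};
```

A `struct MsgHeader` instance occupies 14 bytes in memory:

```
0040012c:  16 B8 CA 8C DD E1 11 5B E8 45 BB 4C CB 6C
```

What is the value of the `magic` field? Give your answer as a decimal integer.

-3851459622580000699

`magic` follows `payload_len` (2 bytes), so it starts at byte offset 2 and occupies 8 bytes.
Bytes at offsets 2..9: CA 8C DD E1 11 5B E8 45.
Big-endian stores the most-significant byte at the lowest address.
The bytes are already most-significant first: 0xCA8CDDE1115BE845.
Top bit is set, so as a signed 64-bit value this is 0xCA8CDDE1115BE845 − 2^64 = -3851459622580000699.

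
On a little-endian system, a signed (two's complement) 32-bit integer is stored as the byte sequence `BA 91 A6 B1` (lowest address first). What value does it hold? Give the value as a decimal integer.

Little-endian stores the least-significant byte at the lowest address.
Reassemble most-significant byte first: B1 A6 91 BA → 0xB1A691BA.
Top bit is set, so as a signed 32-bit value this is 0xB1A691BA − 2^32 = -1314483782.

-1314483782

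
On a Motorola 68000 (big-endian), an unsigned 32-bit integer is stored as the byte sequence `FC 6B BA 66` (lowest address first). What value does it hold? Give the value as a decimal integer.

4234918502

In big-endian order the high byte comes first in memory.
The bytes are already most-significant first: 0xFC6BBA66.
0xFC6BBA66 = 4234918502.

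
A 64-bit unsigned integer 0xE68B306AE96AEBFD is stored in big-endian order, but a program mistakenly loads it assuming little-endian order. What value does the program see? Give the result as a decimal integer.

18296835461864262630

Stored big-endian, the bytes at ascending addresses are E6 8B 30 6A E9 6A EB FD.
Read back as little-endian, the first byte is least significant, giving 0xFDEB6AE96A308BE6.
0xFDEB6AE96A308BE6 = 18296835461864262630.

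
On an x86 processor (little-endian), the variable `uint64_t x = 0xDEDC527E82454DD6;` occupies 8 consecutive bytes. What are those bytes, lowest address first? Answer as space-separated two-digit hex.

D6 4D 45 82 7E 52 DC DE

Split into bytes (most-significant first): DE DC 52 7E 82 45 4D D6.
Little-endian: lowest address holds the least-significant byte.
So at ascending addresses the bytes are D6 4D 45 82 7E 52 DC DE.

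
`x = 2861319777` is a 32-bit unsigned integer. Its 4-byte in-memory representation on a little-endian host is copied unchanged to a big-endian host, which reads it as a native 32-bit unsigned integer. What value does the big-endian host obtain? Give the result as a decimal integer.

1632013482

2861319777 in 32-bit hexadecimal is 0xAA8C4661.
Stored little-endian, the bytes at ascending addresses are 61 46 8C AA.
Read back as big-endian, the last byte is least significant, giving 0x61468CAA.
0x61468CAA = 1632013482.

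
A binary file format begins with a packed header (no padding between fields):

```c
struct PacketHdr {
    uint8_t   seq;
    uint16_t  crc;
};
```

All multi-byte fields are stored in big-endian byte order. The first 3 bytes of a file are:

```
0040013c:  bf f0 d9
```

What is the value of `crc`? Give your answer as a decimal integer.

`crc` follows `seq` (1 byte), so it starts at byte offset 1 and occupies 2 bytes.
Bytes at offsets 1..2: F0 D9.
In big-endian order the high byte comes first in memory.
The bytes are already most-significant first: 0xF0D9.
0xF0D9 = 61657.

61657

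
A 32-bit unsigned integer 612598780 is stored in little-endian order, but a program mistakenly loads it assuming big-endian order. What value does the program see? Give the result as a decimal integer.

612598780 in 32-bit hexadecimal is 0x248383FC.
Stored little-endian, the bytes at ascending addresses are FC 83 83 24.
Read back as big-endian, the last byte is least significant, giving 0xFC838324.
0xFC838324 = 4236477220.

4236477220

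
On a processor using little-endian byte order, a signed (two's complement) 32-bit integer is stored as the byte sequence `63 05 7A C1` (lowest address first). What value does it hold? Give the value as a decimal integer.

-1048967837

Little-endian stores the least-significant byte at the lowest address.
Reassemble most-significant byte first: C1 7A 05 63 → 0xC17A0563.
Top bit is set, so as a signed 32-bit value this is 0xC17A0563 − 2^32 = -1048967837.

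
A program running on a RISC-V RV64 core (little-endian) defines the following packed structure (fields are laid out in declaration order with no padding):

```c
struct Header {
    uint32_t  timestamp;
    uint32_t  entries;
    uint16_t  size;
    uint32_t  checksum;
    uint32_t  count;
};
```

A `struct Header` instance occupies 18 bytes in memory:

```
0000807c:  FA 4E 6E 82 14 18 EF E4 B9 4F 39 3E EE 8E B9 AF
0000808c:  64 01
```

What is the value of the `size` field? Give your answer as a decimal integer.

`size` follows `timestamp` (4 B), `entries` (4 B), so it starts at offset 4 + 4 = 8 and occupies 2 bytes.
Bytes at offsets 8..9: B9 4F.
Little-endian: lowest address holds the least-significant byte.
Reassemble most-significant byte first: 4F B9 → 0x4FB9.
0x4FB9 = 20409.

20409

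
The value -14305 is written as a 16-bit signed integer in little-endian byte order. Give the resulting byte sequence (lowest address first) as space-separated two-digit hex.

Two's complement of -14305 in 16 bits: 14305 = 0x37E1; invert → 0xC81E; add 1 → 0xC81F.
Split into bytes (most-significant first): C8 1F.
Little-endian stores the least-significant byte at the lowest address.
So at ascending addresses the bytes are 1F C8.

1F C8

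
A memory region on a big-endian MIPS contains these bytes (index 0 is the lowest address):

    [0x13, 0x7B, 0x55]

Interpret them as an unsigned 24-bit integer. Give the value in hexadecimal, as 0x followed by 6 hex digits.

0x137B55

Big-endian: lowest address holds the most-significant byte.
The bytes are already most-significant first: 0x137B55.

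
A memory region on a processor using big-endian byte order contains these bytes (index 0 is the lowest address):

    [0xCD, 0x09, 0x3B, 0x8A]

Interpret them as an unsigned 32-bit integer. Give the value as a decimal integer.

3439934346

Big-endian stores the most-significant byte at the lowest address.
The bytes are already most-significant first: 0xCD093B8A.
0xCD093B8A = 3439934346.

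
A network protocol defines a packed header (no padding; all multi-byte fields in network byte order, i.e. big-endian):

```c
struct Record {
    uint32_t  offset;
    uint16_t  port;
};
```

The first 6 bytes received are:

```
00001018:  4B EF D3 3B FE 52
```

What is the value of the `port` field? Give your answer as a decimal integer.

65106

`port` follows `offset` (4 bytes), so it starts at byte offset 4 and occupies 2 bytes.
Bytes at offsets 4..5: FE 52.
Big-endian stores the most-significant byte at the lowest address.
The bytes are already most-significant first: 0xFE52.
0xFE52 = 65106.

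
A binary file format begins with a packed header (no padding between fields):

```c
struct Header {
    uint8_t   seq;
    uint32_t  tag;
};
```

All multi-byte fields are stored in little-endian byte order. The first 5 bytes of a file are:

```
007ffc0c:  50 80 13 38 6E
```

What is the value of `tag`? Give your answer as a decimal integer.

`tag` follows `seq` (1 byte), so it starts at byte offset 1 and occupies 4 bytes.
Bytes at offsets 1..4: 80 13 38 6E.
In little-endian order the low byte comes first in memory.
Reassemble most-significant byte first: 6E 38 13 80 → 0x6E381380.
0x6E381380 = 1849168768.

1849168768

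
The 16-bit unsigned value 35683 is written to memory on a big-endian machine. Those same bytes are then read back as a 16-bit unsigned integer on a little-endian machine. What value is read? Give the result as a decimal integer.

25483

35683 in 16-bit hexadecimal is 0x8B63.
Stored big-endian, the bytes at ascending addresses are 8B 63.
Read back as little-endian, the first byte is least significant, giving 0x638B.
0x638B = 25483.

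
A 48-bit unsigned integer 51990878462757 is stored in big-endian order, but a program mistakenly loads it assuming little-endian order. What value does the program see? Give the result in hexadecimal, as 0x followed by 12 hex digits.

51990878462757 in 48-bit hexadecimal is 0x2F4911D7A325.
Stored big-endian, the bytes at ascending addresses are 2F 49 11 D7 A3 25.
Read back as little-endian, the first byte is least significant, giving 0x25A3D711492F.

0x25A3D711492F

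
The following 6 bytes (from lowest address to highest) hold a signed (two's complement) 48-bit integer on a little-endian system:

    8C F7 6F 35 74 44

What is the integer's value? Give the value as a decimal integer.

75265903425420

Little-endian: lowest address holds the least-significant byte.
Reassemble most-significant byte first: 44 74 35 6F F7 8C → 0x4474356FF78C.
0x4474356FF78C = 75265903425420.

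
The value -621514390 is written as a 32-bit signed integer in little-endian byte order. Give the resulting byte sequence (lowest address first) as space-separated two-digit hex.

6A 71 F4 DA

Two's complement of -621514390 in 32 bits: 621514390 = 0x250B8E96; invert → 0xDAF47169; add 1 → 0xDAF4716A.
Split into bytes (most-significant first): DA F4 71 6A.
Little-endian: lowest address holds the least-significant byte.
So at ascending addresses the bytes are 6A 71 F4 DA.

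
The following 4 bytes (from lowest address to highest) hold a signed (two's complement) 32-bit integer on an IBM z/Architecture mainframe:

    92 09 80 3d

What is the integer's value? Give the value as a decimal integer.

-1844871107

Big-endian stores the most-significant byte at the lowest address.
The bytes are already most-significant first: 0x9209803D.
Top bit is set, so as a signed 32-bit value this is 0x9209803D − 2^32 = -1844871107.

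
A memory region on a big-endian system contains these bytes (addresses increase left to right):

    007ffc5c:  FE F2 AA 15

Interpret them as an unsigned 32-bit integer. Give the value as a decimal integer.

Big-endian stores the most-significant byte at the lowest address.
The bytes are already most-significant first: 0xFEF2AA15.
0xFEF2AA15 = 4277316117.

4277316117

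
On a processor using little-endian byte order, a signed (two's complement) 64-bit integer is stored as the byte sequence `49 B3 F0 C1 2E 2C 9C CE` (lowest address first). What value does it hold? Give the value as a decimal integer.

-3558921026195639479

Little-endian: lowest address holds the least-significant byte.
Reassemble most-significant byte first: CE 9C 2C 2E C1 F0 B3 49 → 0xCE9C2C2EC1F0B349.
Top bit is set, so as a signed 64-bit value this is 0xCE9C2C2EC1F0B349 − 2^64 = -3558921026195639479.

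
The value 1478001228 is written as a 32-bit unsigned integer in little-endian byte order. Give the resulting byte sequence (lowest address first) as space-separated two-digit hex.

1478001228 in hexadecimal, padded to 32 bits, is 0x5818824C.
Split into bytes (most-significant first): 58 18 82 4C.
Little-endian stores the least-significant byte at the lowest address.
So at ascending addresses the bytes are 4C 82 18 58.

4C 82 18 58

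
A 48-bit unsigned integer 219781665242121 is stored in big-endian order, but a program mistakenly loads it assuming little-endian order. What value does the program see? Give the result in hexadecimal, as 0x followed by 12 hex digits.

0x09BC15E8E3C7

219781665242121 in 48-bit hexadecimal is 0xC7E3E815BC09.
Stored big-endian, the bytes at ascending addresses are C7 E3 E8 15 BC 09.
Read back as little-endian, the first byte is least significant, giving 0x09BC15E8E3C7.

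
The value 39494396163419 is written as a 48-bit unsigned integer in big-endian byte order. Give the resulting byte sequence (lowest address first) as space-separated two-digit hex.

39494396163419 in hexadecimal, padded to 48 bits, is 0x23EB8174355B.
Split into bytes (most-significant first): 23 EB 81 74 35 5B.
Big-endian: lowest address holds the most-significant byte.
So the memory order matches the most-significant-first order: 23 EB 81 74 35 5B.

23 EB 81 74 35 5B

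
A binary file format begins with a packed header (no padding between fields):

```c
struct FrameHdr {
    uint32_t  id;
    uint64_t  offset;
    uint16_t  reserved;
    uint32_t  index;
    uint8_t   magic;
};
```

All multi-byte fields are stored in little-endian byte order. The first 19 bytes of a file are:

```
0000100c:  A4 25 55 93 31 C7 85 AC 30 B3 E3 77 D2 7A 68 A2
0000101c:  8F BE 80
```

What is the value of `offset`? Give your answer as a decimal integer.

8638945531860993841

`offset` follows `id` (4 bytes), so it starts at byte offset 4 and occupies 8 bytes.
Bytes at offsets 4..11: 31 C7 85 AC 30 B3 E3 77.
Little-endian stores the least-significant byte at the lowest address.
Reassemble most-significant byte first: 77 E3 B3 30 AC 85 C7 31 → 0x77E3B330AC85C731.
0x77E3B330AC85C731 = 8638945531860993841.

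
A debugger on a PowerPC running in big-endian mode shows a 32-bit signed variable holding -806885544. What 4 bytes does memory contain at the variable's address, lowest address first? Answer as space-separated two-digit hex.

Two's complement of -806885544 in 32 bits: 806885544 = 0x301818A8; invert → 0xCFE7E757; add 1 → 0xCFE7E758.
Split into bytes (most-significant first): CF E7 E7 58.
Big-endian stores the most-significant byte at the lowest address.
So the memory order matches the most-significant-first order: CF E7 E7 58.

CF E7 E7 58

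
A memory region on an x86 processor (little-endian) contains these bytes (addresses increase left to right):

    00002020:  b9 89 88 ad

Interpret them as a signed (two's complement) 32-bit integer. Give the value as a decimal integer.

-1383560775

In little-endian order the low byte comes first in memory.
Reassemble most-significant byte first: AD 88 89 B9 → 0xAD8889B9.
Top bit is set, so as a signed 32-bit value this is 0xAD8889B9 − 2^32 = -1383560775.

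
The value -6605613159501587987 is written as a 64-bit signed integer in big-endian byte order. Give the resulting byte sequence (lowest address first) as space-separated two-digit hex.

Two's complement of -6605613159501587987 in 64 bits: 6605613159501587987 = 0x5BABDA2BA7BCE613; invert → 0xA45425D4584319EC; add 1 → 0xA45425D4584319ED.
Split into bytes (most-significant first): A4 54 25 D4 58 43 19 ED.
Big-endian stores the most-significant byte at the lowest address.
So the memory order matches the most-significant-first order: A4 54 25 D4 58 43 19 ED.

A4 54 25 D4 58 43 19 ED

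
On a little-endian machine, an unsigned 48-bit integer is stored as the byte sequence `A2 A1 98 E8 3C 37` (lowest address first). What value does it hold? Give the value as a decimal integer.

Little-endian stores the least-significant byte at the lowest address.
Reassemble most-significant byte first: 37 3C E8 98 A1 A2 → 0x373CE898A1A2.
0x373CE898A1A2 = 60734739882402.

60734739882402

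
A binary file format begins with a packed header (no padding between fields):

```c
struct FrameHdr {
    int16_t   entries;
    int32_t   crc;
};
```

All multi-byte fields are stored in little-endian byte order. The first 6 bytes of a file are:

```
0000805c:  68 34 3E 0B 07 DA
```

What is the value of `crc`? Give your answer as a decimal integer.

-637072578

`crc` follows `entries` (2 bytes), so it starts at byte offset 2 and occupies 4 bytes.
Bytes at offsets 2..5: 3E 0B 07 DA.
In little-endian order the low byte comes first in memory.
Reassemble most-significant byte first: DA 07 0B 3E → 0xDA070B3E.
Top bit is set, so as a signed 32-bit value this is 0xDA070B3E − 2^32 = -637072578.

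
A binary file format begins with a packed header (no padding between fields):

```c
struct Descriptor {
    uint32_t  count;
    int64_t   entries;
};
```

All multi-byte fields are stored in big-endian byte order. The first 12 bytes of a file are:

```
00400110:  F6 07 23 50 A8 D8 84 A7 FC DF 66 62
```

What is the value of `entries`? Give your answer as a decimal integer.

-6280123823331252638

`entries` follows `count` (4 bytes), so it starts at byte offset 4 and occupies 8 bytes.
Bytes at offsets 4..11: A8 D8 84 A7 FC DF 66 62.
In big-endian order the high byte comes first in memory.
The bytes are already most-significant first: 0xA8D884A7FCDF6662.
Top bit is set, so as a signed 64-bit value this is 0xA8D884A7FCDF6662 − 2^64 = -6280123823331252638.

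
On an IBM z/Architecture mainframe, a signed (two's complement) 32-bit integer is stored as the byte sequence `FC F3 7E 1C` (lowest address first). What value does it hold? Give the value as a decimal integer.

Big-endian stores the most-significant byte at the lowest address.
The bytes are already most-significant first: 0xFCF37E1C.
Top bit is set, so as a signed 32-bit value this is 0xFCF37E1C − 2^32 = -51151332.

-51151332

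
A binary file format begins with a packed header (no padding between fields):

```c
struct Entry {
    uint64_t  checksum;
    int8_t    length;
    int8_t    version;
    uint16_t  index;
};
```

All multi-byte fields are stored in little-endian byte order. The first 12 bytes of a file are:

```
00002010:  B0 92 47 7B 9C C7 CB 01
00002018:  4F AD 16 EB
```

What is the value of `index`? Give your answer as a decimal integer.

`index` follows `checksum` (8 B), `length` (1 B), `version` (1 B), so it starts at offset 8 + 1 + 1 = 10 and occupies 2 bytes.
Bytes at offsets 10..11: 16 EB.
Little-endian: lowest address holds the least-significant byte.
Reassemble most-significant byte first: EB 16 → 0xEB16.
0xEB16 = 60182.

60182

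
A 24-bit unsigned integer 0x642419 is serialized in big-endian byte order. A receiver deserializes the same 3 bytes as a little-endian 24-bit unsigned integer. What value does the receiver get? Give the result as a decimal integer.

Stored big-endian, the bytes at ascending addresses are 64 24 19.
Read back as little-endian, the first byte is least significant, giving 0x192464.
0x192464 = 1647716.

1647716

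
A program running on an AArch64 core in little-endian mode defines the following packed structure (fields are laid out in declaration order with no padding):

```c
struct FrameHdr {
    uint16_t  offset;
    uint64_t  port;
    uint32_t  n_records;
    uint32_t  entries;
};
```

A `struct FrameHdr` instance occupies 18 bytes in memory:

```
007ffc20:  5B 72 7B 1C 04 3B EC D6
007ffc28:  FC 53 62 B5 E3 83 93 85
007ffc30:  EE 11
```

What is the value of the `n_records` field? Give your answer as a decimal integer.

2212738402

`n_records` follows `offset` (2 B), `port` (8 B), so it starts at offset 2 + 8 = 10 and occupies 4 bytes.
Bytes at offsets 10..13: 62 B5 E3 83.
Little-endian: lowest address holds the least-significant byte.
Reassemble most-significant byte first: 83 E3 B5 62 → 0x83E3B562.
0x83E3B562 = 2212738402.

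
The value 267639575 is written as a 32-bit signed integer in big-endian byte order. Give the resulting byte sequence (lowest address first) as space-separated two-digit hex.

267639575 in hexadecimal, padded to 32 bits, is 0x0FF3DB17.
Split into bytes (most-significant first): 0F F3 DB 17.
Big-endian: lowest address holds the most-significant byte.
So the memory order matches the most-significant-first order: 0F F3 DB 17.

0F F3 DB 17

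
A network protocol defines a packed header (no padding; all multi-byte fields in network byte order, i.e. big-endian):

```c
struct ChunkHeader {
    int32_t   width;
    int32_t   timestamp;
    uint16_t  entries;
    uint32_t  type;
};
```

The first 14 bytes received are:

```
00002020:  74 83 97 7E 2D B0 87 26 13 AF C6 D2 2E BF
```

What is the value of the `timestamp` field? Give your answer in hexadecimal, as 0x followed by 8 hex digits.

0x2DB08726

`timestamp` follows `width` (4 bytes), so it starts at byte offset 4 and occupies 4 bytes.
Bytes at offsets 4..7: 2D B0 87 26.
Big-endian: lowest address holds the most-significant byte.
The bytes are already most-significant first: 0x2DB08726.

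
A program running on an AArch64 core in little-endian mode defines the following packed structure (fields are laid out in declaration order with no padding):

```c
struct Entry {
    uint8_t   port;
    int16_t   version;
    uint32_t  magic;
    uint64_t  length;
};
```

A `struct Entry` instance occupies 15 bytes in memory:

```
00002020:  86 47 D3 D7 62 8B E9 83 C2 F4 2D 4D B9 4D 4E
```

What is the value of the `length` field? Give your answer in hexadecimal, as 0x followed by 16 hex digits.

0x4E4DB94D2DF4C283

`length` follows `port` (1 B), `version` (2 B), `magic` (4 B), so it starts at offset 1 + 2 + 4 = 7 and occupies 8 bytes.
Bytes at offsets 7..14: 83 C2 F4 2D 4D B9 4D 4E.
Little-endian: lowest address holds the least-significant byte.
Reassemble most-significant byte first: 4E 4D B9 4D 2D F4 C2 83 → 0x4E4DB94D2DF4C283.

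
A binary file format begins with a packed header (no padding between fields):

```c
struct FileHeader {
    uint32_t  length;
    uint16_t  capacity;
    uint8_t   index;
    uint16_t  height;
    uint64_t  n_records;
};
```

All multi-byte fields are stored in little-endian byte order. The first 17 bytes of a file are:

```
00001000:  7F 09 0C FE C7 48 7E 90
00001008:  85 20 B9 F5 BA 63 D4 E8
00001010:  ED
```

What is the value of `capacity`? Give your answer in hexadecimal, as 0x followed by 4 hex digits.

`capacity` follows `length` (4 bytes), so it starts at byte offset 4 and occupies 2 bytes.
Bytes at offsets 4..5: C7 48.
Little-endian stores the least-significant byte at the lowest address.
Reassemble most-significant byte first: 48 C7 → 0x48C7.

0x48C7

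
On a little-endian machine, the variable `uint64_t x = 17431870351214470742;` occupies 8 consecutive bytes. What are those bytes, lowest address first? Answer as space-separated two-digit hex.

17431870351214470742 in hexadecimal, padded to 64 bits, is 0xF1EA71B9F6CD6656.
Split into bytes (most-significant first): F1 EA 71 B9 F6 CD 66 56.
In little-endian order the low byte comes first in memory.
So at ascending addresses the bytes are 56 66 CD F6 B9 71 EA F1.

56 66 CD F6 B9 71 EA F1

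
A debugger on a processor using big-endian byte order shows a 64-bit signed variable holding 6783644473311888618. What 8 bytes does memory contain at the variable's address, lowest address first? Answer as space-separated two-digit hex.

5E 24 58 B5 0A 4C 04 EA

6783644473311888618 in hexadecimal, padded to 64 bits, is 0x5E2458B50A4C04EA.
Split into bytes (most-significant first): 5E 24 58 B5 0A 4C 04 EA.
Big-endian stores the most-significant byte at the lowest address.
So the memory order matches the most-significant-first order: 5E 24 58 B5 0A 4C 04 EA.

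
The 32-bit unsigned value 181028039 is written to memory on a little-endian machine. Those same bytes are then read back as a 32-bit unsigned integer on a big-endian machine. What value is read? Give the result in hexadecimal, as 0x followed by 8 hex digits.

0xC744CA0A

181028039 in 32-bit hexadecimal is 0x0ACA44C7.
Stored little-endian, the bytes at ascending addresses are C7 44 CA 0A.
Read back as big-endian, the last byte is least significant, giving 0xC744CA0A.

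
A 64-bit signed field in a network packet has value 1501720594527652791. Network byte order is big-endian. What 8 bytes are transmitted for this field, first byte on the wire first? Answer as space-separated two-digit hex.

1501720594527652791 in hexadecimal, padded to 64 bits, is 0x14D72EEC9CB58BB7.
Split into bytes (most-significant first): 14 D7 2E EC 9C B5 8B B7.
Big-endian stores the most-significant byte at the lowest address.
So the memory order matches the most-significant-first order: 14 D7 2E EC 9C B5 8B B7.

14 D7 2E EC 9C B5 8B B7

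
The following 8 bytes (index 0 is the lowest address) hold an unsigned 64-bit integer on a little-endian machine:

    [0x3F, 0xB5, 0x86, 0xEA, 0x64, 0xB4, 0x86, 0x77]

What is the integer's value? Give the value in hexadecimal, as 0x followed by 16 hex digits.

Little-endian stores the least-significant byte at the lowest address.
Reassemble most-significant byte first: 77 86 B4 64 EA 86 B5 3F → 0x7786B464EA86B53F.

0x7786B464EA86B53F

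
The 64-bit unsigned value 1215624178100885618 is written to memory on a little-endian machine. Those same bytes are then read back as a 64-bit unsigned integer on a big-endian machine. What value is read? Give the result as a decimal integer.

8239358422257229328

1215624178100885618 in 64-bit hexadecimal is 0x10DEC3BFD4145872.
Stored little-endian, the bytes at ascending addresses are 72 58 14 D4 BF C3 DE 10.
Read back as big-endian, the last byte is least significant, giving 0x725814D4BFC3DE10.
0x725814D4BFC3DE10 = 8239358422257229328.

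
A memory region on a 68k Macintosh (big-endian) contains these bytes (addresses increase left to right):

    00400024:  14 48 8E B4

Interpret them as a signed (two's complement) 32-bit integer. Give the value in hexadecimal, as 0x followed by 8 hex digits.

Big-endian stores the most-significant byte at the lowest address.
The bytes are already most-significant first: 0x14488EB4.

0x14488EB4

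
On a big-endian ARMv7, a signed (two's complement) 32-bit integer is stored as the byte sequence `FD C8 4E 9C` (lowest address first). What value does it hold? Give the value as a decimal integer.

-37204324

Big-endian stores the most-significant byte at the lowest address.
The bytes are already most-significant first: 0xFDC84E9C.
Top bit is set, so as a signed 32-bit value this is 0xFDC84E9C − 2^32 = -37204324.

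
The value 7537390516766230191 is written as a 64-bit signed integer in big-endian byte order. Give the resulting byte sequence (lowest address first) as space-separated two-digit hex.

7537390516766230191 in hexadecimal, padded to 64 bits, is 0x689A30BD7D3FC6AF.
Split into bytes (most-significant first): 68 9A 30 BD 7D 3F C6 AF.
Big-endian: lowest address holds the most-significant byte.
So the memory order matches the most-significant-first order: 68 9A 30 BD 7D 3F C6 AF.

68 9A 30 BD 7D 3F C6 AF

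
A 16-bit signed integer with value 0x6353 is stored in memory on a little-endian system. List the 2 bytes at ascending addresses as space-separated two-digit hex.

53 63

Split into bytes (most-significant first): 63 53.
Little-endian stores the least-significant byte at the lowest address.
So at ascending addresses the bytes are 53 63.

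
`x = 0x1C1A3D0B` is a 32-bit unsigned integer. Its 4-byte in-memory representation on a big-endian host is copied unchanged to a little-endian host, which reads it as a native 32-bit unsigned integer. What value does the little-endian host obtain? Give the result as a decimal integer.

Stored big-endian, the bytes at ascending addresses are 1C 1A 3D 0B.
Read back as little-endian, the first byte is least significant, giving 0x0B3D1A1C.
0x0B3D1A1C = 188553756.

188553756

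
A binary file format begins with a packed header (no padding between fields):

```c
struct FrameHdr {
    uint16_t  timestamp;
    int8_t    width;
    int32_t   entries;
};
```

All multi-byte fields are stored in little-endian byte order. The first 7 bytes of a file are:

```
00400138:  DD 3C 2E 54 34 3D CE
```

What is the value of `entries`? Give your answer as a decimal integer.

`entries` follows `timestamp` (2 B), `width` (1 B), so it starts at offset 2 + 1 = 3 and occupies 4 bytes.
Bytes at offsets 3..6: 54 34 3D CE.
Little-endian stores the least-significant byte at the lowest address.
Reassemble most-significant byte first: CE 3D 34 54 → 0xCE3D3454.
Top bit is set, so as a signed 32-bit value this is 0xCE3D3454 − 2^32 = -834849708.

-834849708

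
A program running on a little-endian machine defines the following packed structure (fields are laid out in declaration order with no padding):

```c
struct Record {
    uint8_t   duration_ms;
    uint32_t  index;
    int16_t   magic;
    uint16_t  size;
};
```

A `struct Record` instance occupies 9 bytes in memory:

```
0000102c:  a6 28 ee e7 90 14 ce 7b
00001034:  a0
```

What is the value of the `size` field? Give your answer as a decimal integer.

`size` follows `duration_ms` (1 B), `index` (4 B), `magic` (2 B), so it starts at offset 1 + 4 + 2 = 7 and occupies 2 bytes.
Bytes at offsets 7..8: 7B A0.
Little-endian stores the least-significant byte at the lowest address.
Reassemble most-significant byte first: A0 7B → 0xA07B.
0xA07B = 41083.

41083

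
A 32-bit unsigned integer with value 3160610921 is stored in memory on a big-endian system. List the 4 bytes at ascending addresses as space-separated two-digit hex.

BC 63 18 69

3160610921 in hexadecimal, padded to 32 bits, is 0xBC631869.
Split into bytes (most-significant first): BC 63 18 69.
In big-endian order the high byte comes first in memory.
So the memory order matches the most-significant-first order: BC 63 18 69.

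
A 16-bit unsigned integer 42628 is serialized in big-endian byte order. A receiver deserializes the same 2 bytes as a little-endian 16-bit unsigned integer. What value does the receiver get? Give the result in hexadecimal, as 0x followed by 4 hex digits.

0x84A6

42628 in 16-bit hexadecimal is 0xA684.
Stored big-endian, the bytes at ascending addresses are A6 84.
Read back as little-endian, the first byte is least significant, giving 0x84A6.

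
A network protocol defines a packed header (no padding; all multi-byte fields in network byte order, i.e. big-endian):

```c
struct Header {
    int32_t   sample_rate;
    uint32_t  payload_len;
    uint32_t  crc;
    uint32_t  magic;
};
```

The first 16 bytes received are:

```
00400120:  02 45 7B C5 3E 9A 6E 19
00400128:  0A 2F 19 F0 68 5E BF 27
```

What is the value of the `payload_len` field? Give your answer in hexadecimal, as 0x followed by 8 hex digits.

`payload_len` follows `sample_rate` (4 bytes), so it starts at byte offset 4 and occupies 4 bytes.
Bytes at offsets 4..7: 3E 9A 6E 19.
In big-endian order the high byte comes first in memory.
The bytes are already most-significant first: 0x3E9A6E19.

0x3E9A6E19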